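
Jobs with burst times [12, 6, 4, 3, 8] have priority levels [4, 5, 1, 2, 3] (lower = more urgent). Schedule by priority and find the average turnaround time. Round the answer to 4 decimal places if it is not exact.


Sort by priority (ascending = highest first):
Order: [(1, 4), (2, 3), (3, 8), (4, 12), (5, 6)]
Completion times:
  Priority 1, burst=4, C=4
  Priority 2, burst=3, C=7
  Priority 3, burst=8, C=15
  Priority 4, burst=12, C=27
  Priority 5, burst=6, C=33
Average turnaround = 86/5 = 17.2

17.2


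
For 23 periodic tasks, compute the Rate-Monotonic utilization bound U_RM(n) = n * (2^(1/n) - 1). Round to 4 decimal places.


Compute 2^(1/23) = 1.0305955448
Subtract 1: 1.0305955448 - 1 = 0.0305955448
Multiply by n: 23 * 0.0305955448 = 0.7036975304
Round to 4 dp: 0.7037

0.7037


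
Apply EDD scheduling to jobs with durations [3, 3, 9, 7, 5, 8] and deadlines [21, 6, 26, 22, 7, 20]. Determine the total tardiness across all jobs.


Sort by due date (EDD order): [(3, 6), (5, 7), (8, 20), (3, 21), (7, 22), (9, 26)]
Compute completion times and tardiness:
  Job 1: p=3, d=6, C=3, tardiness=max(0,3-6)=0
  Job 2: p=5, d=7, C=8, tardiness=max(0,8-7)=1
  Job 3: p=8, d=20, C=16, tardiness=max(0,16-20)=0
  Job 4: p=3, d=21, C=19, tardiness=max(0,19-21)=0
  Job 5: p=7, d=22, C=26, tardiness=max(0,26-22)=4
  Job 6: p=9, d=26, C=35, tardiness=max(0,35-26)=9
Total tardiness = 14

14


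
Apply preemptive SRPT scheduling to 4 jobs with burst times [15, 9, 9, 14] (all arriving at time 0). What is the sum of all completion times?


Since all jobs arrive at t=0, SRPT equals SPT ordering.
SPT order: [9, 9, 14, 15]
Completion times:
  Job 1: p=9, C=9
  Job 2: p=9, C=18
  Job 3: p=14, C=32
  Job 4: p=15, C=47
Total completion time = 9 + 18 + 32 + 47 = 106

106


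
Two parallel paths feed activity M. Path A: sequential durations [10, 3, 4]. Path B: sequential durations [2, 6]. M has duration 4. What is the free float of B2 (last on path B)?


ES(B2) = sum of predecessors on chain B = 2
EF(B2) = ES + duration = 2 + 6 = 8
Successor of B2 is M. ES(M) = max(sum(A), sum(B)) = max(17, 8) = 17
Free float = ES(successor) - EF(current) = 17 - 8 = 9

9


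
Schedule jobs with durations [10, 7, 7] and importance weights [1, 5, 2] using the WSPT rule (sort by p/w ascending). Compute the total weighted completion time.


Compute p/w ratios and sort ascending (WSPT): [(7, 5), (7, 2), (10, 1)]
Compute weighted completion times:
  Job (p=7,w=5): C=7, w*C=5*7=35
  Job (p=7,w=2): C=14, w*C=2*14=28
  Job (p=10,w=1): C=24, w*C=1*24=24
Total weighted completion time = 87

87


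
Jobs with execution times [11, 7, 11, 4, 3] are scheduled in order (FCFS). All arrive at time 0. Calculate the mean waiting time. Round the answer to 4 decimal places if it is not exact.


FCFS order (as given): [11, 7, 11, 4, 3]
Waiting times:
  Job 1: wait = 0
  Job 2: wait = 11
  Job 3: wait = 18
  Job 4: wait = 29
  Job 5: wait = 33
Sum of waiting times = 91
Average waiting time = 91/5 = 18.2

18.2


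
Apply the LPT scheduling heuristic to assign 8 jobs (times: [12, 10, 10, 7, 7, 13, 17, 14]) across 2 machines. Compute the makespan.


Sort jobs in decreasing order (LPT): [17, 14, 13, 12, 10, 10, 7, 7]
Assign each job to the least loaded machine:
  Machine 1: jobs [17, 12, 10, 7], load = 46
  Machine 2: jobs [14, 13, 10, 7], load = 44
Makespan = max load = 46

46


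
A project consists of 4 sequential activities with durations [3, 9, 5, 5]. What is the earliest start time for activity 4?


Activity 4 starts after activities 1 through 3 complete.
Predecessor durations: [3, 9, 5]
ES = 3 + 9 + 5 = 17

17


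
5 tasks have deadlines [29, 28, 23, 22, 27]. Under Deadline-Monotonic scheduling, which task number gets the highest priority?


Sort tasks by relative deadline (ascending):
  Task 4: deadline = 22
  Task 3: deadline = 23
  Task 5: deadline = 27
  Task 2: deadline = 28
  Task 1: deadline = 29
Priority order (highest first): [4, 3, 5, 2, 1]
Highest priority task = 4

4


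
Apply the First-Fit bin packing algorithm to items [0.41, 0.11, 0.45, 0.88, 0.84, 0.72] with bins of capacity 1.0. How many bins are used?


Place items sequentially using First-Fit:
  Item 0.41 -> new Bin 1
  Item 0.11 -> Bin 1 (now 0.52)
  Item 0.45 -> Bin 1 (now 0.97)
  Item 0.88 -> new Bin 2
  Item 0.84 -> new Bin 3
  Item 0.72 -> new Bin 4
Total bins used = 4

4


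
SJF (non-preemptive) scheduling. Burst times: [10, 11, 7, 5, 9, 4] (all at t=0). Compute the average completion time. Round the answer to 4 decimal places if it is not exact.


SJF order (ascending): [4, 5, 7, 9, 10, 11]
Completion times:
  Job 1: burst=4, C=4
  Job 2: burst=5, C=9
  Job 3: burst=7, C=16
  Job 4: burst=9, C=25
  Job 5: burst=10, C=35
  Job 6: burst=11, C=46
Average completion = 135/6 = 22.5

22.5


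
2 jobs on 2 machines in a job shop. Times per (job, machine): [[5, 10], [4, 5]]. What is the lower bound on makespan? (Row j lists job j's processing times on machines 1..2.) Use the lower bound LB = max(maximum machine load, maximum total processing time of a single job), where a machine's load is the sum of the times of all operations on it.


Machine loads:
  Machine 1: 5 + 4 = 9
  Machine 2: 10 + 5 = 15
Max machine load = 15
Job totals:
  Job 1: 15
  Job 2: 9
Max job total = 15
Lower bound = max(15, 15) = 15

15


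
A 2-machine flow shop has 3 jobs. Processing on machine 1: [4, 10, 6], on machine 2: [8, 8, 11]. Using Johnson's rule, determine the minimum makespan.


Apply Johnson's rule:
  Group 1 (a <= b): [(1, 4, 8), (3, 6, 11)]
  Group 2 (a > b): [(2, 10, 8)]
Optimal job order: [1, 3, 2]
Schedule:
  Job 1: M1 done at 4, M2 done at 12
  Job 3: M1 done at 10, M2 done at 23
  Job 2: M1 done at 20, M2 done at 31
Makespan = 31

31


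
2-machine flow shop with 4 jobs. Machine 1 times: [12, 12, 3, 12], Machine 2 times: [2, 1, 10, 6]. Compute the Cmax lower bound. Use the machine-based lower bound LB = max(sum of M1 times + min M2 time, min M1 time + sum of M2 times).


LB1 = sum(M1 times) + min(M2 times) = 39 + 1 = 40
LB2 = min(M1 times) + sum(M2 times) = 3 + 19 = 22
Lower bound = max(LB1, LB2) = max(40, 22) = 40

40


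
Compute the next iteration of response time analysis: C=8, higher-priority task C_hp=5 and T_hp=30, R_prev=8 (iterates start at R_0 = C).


R_next = C + ceil(R_prev / T_hp) * C_hp
ceil(8 / 30) = ceil(0.2667) = 1
Interference = 1 * 5 = 5
R_next = 8 + 5 = 13

13


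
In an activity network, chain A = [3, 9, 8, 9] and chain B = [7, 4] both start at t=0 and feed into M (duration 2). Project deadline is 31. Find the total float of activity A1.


Forward pass: ES(A1) = sum of predecessors on chain A = 0
EF = ES + duration = 0 + 3 = 3
Backward pass: LF(M) = deadline = 31; LS(M) = 31 - 2 = 29
LF(A1) = LS(M) - sum(successors on chain A) = 29 - 26 = 3
LS = LF - duration = 3 - 3 = 0
Total float = LS - ES = 0 - 0 = 0

0


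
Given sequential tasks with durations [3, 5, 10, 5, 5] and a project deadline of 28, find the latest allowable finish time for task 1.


LF(activity 1) = deadline - sum of successor durations
Successors: activities 2 through 5 with durations [5, 10, 5, 5]
Sum of successor durations = 25
LF = 28 - 25 = 3

3


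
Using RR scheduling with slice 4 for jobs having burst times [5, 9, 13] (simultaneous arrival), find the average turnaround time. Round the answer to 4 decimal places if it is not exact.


Time quantum = 4
Execution trace:
  J1 runs 4 units, time = 4
  J2 runs 4 units, time = 8
  J3 runs 4 units, time = 12
  J1 runs 1 units, time = 13
  J2 runs 4 units, time = 17
  J3 runs 4 units, time = 21
  J2 runs 1 units, time = 22
  J3 runs 4 units, time = 26
  J3 runs 1 units, time = 27
Finish times: [13, 22, 27]
Average turnaround = 62/3 = 20.6667

20.6667


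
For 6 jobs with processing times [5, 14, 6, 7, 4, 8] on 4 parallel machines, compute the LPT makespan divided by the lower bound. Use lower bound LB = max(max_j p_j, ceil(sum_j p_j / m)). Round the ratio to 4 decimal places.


LPT order: [14, 8, 7, 6, 5, 4]
Machine loads after assignment: [14, 8, 11, 11]
LPT makespan = 14
Lower bound = max(max_job, ceil(total/4)) = max(14, 11) = 14
Ratio = 14 / 14 = 1.0

1.0


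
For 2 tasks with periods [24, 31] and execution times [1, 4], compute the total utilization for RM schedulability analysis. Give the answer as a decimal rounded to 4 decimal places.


Compute individual utilizations (exact fractions):
  Task 1: C/T = 1/24 (approx. 0.0417)
  Task 2: C/T = 4/31 (approx. 0.129)
Total utilization U = 1/24 + 4/31 = 127/744
Rounded to 4 decimal places: U = 0.1707
RM (Liu & Layland) bound for 2 tasks = 0.828427; compare with U = 127/744 (approx. 0.170699)
U <= bound, so schedulable by RM sufficient condition.

0.1707


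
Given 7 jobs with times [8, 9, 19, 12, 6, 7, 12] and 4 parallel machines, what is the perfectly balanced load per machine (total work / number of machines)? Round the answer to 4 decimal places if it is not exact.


Total processing time = 8 + 9 + 19 + 12 + 6 + 7 + 12 = 73
Number of machines = 4
Ideal balanced load = 73 / 4 = 18.25

18.25


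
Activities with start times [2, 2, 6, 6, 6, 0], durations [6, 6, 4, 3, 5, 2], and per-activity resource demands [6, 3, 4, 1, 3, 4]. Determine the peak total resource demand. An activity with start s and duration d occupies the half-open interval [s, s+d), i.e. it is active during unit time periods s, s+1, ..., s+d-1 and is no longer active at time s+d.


Each activity i is active on [start_i, start_i + duration_i).
Compute total resource usage per time slot:
  t=0: active resources = [4], total = 4
  t=1: active resources = [4], total = 4
  t=2: active resources = [6, 3], total = 9
  t=3: active resources = [6, 3], total = 9
  t=4: active resources = [6, 3], total = 9
  t=5: active resources = [6, 3], total = 9
  t=6: active resources = [6, 3, 4, 1, 3], total = 17
  t=7: active resources = [6, 3, 4, 1, 3], total = 17
  t=8: active resources = [4, 1, 3], total = 8
  t=9: active resources = [4, 3], total = 7
  t=10: active resources = [3], total = 3
Peak resource demand = 17

17


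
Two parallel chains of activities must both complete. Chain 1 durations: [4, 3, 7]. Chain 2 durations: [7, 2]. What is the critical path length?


Path A total = 4 + 3 + 7 = 14
Path B total = 7 + 2 = 9
Critical path = longest path = max(14, 9) = 14

14


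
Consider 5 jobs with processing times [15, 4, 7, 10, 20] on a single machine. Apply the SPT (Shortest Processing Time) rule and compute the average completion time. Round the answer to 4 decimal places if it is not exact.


Sort jobs by processing time (SPT order): [4, 7, 10, 15, 20]
Compute completion times sequentially:
  Job 1: processing = 4, completes at 4
  Job 2: processing = 7, completes at 11
  Job 3: processing = 10, completes at 21
  Job 4: processing = 15, completes at 36
  Job 5: processing = 20, completes at 56
Sum of completion times = 128
Average completion time = 128/5 = 25.6

25.6


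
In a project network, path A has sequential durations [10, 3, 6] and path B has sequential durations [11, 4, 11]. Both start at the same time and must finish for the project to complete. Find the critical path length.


Path A total = 10 + 3 + 6 = 19
Path B total = 11 + 4 + 11 = 26
Critical path = longest path = max(19, 26) = 26

26


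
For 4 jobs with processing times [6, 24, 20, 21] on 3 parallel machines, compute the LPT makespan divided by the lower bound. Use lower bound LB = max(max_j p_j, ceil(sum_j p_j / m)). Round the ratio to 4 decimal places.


LPT order: [24, 21, 20, 6]
Machine loads after assignment: [24, 21, 26]
LPT makespan = 26
Lower bound = max(max_job, ceil(total/3)) = max(24, 24) = 24
Ratio = 26 / 24 = 1.0833

1.0833


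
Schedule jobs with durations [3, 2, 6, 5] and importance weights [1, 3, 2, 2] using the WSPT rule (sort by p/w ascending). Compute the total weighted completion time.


Compute p/w ratios and sort ascending (WSPT): [(2, 3), (5, 2), (3, 1), (6, 2)]
Compute weighted completion times:
  Job (p=2,w=3): C=2, w*C=3*2=6
  Job (p=5,w=2): C=7, w*C=2*7=14
  Job (p=3,w=1): C=10, w*C=1*10=10
  Job (p=6,w=2): C=16, w*C=2*16=32
Total weighted completion time = 62

62


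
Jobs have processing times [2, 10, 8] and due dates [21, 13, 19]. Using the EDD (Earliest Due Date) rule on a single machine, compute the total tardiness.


Sort by due date (EDD order): [(10, 13), (8, 19), (2, 21)]
Compute completion times and tardiness:
  Job 1: p=10, d=13, C=10, tardiness=max(0,10-13)=0
  Job 2: p=8, d=19, C=18, tardiness=max(0,18-19)=0
  Job 3: p=2, d=21, C=20, tardiness=max(0,20-21)=0
Total tardiness = 0

0


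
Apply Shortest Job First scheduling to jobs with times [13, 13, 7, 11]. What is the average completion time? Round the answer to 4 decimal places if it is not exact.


SJF order (ascending): [7, 11, 13, 13]
Completion times:
  Job 1: burst=7, C=7
  Job 2: burst=11, C=18
  Job 3: burst=13, C=31
  Job 4: burst=13, C=44
Average completion = 100/4 = 25.0

25.0


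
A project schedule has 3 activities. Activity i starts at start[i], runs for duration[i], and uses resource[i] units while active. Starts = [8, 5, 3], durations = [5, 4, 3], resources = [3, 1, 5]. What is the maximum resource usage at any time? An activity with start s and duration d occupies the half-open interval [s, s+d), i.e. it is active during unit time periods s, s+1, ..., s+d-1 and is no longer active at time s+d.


Each activity i is active on [start_i, start_i + duration_i).
Compute total resource usage per time slot:
  t=0: active resources = [], total = 0
  t=1: active resources = [], total = 0
  t=2: active resources = [], total = 0
  t=3: active resources = [5], total = 5
  t=4: active resources = [5], total = 5
  t=5: active resources = [1, 5], total = 6
  t=6: active resources = [1], total = 1
  t=7: active resources = [1], total = 1
  t=8: active resources = [3, 1], total = 4
  t=9: active resources = [3], total = 3
  t=10: active resources = [3], total = 3
  t=11: active resources = [3], total = 3
  t=12: active resources = [3], total = 3
Peak resource demand = 6

6


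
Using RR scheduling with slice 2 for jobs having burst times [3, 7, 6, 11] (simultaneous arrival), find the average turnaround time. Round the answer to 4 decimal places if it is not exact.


Time quantum = 2
Execution trace:
  J1 runs 2 units, time = 2
  J2 runs 2 units, time = 4
  J3 runs 2 units, time = 6
  J4 runs 2 units, time = 8
  J1 runs 1 units, time = 9
  J2 runs 2 units, time = 11
  J3 runs 2 units, time = 13
  J4 runs 2 units, time = 15
  J2 runs 2 units, time = 17
  J3 runs 2 units, time = 19
  J4 runs 2 units, time = 21
  J2 runs 1 units, time = 22
  J4 runs 2 units, time = 24
  J4 runs 2 units, time = 26
  J4 runs 1 units, time = 27
Finish times: [9, 22, 19, 27]
Average turnaround = 77/4 = 19.25

19.25


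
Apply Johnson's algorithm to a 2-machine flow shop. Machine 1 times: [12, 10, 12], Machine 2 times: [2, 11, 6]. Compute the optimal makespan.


Apply Johnson's rule:
  Group 1 (a <= b): [(2, 10, 11)]
  Group 2 (a > b): [(3, 12, 6), (1, 12, 2)]
Optimal job order: [2, 3, 1]
Schedule:
  Job 2: M1 done at 10, M2 done at 21
  Job 3: M1 done at 22, M2 done at 28
  Job 1: M1 done at 34, M2 done at 36
Makespan = 36

36


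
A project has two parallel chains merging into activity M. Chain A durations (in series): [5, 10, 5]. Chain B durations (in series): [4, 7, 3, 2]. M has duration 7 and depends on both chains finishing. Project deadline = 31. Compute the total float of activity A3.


Forward pass: ES(A3) = sum of predecessors on chain A = 15
EF = ES + duration = 15 + 5 = 20
Backward pass: LF(M) = deadline = 31; LS(M) = 31 - 7 = 24
LF(A3) = LS(M) - sum(successors on chain A) = 24 - 0 = 24
LS = LF - duration = 24 - 5 = 19
Total float = LS - ES = 19 - 15 = 4

4


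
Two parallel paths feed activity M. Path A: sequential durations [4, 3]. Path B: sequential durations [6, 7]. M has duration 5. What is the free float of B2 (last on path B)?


ES(B2) = sum of predecessors on chain B = 6
EF(B2) = ES + duration = 6 + 7 = 13
Successor of B2 is M. ES(M) = max(sum(A), sum(B)) = max(7, 13) = 13
Free float = ES(successor) - EF(current) = 13 - 13 = 0

0


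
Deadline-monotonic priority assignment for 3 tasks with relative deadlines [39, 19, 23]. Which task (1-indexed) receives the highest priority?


Sort tasks by relative deadline (ascending):
  Task 2: deadline = 19
  Task 3: deadline = 23
  Task 1: deadline = 39
Priority order (highest first): [2, 3, 1]
Highest priority task = 2

2


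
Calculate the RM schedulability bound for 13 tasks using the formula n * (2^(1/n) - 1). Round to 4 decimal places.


Compute 2^(1/13) = 1.0547660765
Subtract 1: 1.0547660765 - 1 = 0.0547660765
Multiply by n: 13 * 0.0547660765 = 0.7119589945
Round to 4 dp: 0.7120

0.7120


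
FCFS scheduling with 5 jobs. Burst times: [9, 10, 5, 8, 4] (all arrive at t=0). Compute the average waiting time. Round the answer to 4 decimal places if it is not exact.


FCFS order (as given): [9, 10, 5, 8, 4]
Waiting times:
  Job 1: wait = 0
  Job 2: wait = 9
  Job 3: wait = 19
  Job 4: wait = 24
  Job 5: wait = 32
Sum of waiting times = 84
Average waiting time = 84/5 = 16.8

16.8


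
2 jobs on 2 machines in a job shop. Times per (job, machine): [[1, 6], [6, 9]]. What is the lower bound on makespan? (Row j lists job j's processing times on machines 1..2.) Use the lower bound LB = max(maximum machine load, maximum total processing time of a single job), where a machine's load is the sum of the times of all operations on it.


Machine loads:
  Machine 1: 1 + 6 = 7
  Machine 2: 6 + 9 = 15
Max machine load = 15
Job totals:
  Job 1: 7
  Job 2: 15
Max job total = 15
Lower bound = max(15, 15) = 15

15


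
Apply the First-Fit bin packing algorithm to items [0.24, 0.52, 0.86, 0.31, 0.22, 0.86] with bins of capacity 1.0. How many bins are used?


Place items sequentially using First-Fit:
  Item 0.24 -> new Bin 1
  Item 0.52 -> Bin 1 (now 0.76)
  Item 0.86 -> new Bin 2
  Item 0.31 -> new Bin 3
  Item 0.22 -> Bin 1 (now 0.98)
  Item 0.86 -> new Bin 4
Total bins used = 4

4


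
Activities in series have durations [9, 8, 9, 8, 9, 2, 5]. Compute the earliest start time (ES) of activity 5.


Activity 5 starts after activities 1 through 4 complete.
Predecessor durations: [9, 8, 9, 8]
ES = 9 + 8 + 9 + 8 = 34

34


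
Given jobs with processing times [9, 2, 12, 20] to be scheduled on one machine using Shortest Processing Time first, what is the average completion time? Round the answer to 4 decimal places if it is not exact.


Sort jobs by processing time (SPT order): [2, 9, 12, 20]
Compute completion times sequentially:
  Job 1: processing = 2, completes at 2
  Job 2: processing = 9, completes at 11
  Job 3: processing = 12, completes at 23
  Job 4: processing = 20, completes at 43
Sum of completion times = 79
Average completion time = 79/4 = 19.75

19.75


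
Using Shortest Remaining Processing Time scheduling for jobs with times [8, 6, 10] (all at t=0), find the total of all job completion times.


Since all jobs arrive at t=0, SRPT equals SPT ordering.
SPT order: [6, 8, 10]
Completion times:
  Job 1: p=6, C=6
  Job 2: p=8, C=14
  Job 3: p=10, C=24
Total completion time = 6 + 14 + 24 = 44

44


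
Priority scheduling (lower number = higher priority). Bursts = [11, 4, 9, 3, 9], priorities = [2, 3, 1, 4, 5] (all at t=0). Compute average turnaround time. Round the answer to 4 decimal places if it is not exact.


Sort by priority (ascending = highest first):
Order: [(1, 9), (2, 11), (3, 4), (4, 3), (5, 9)]
Completion times:
  Priority 1, burst=9, C=9
  Priority 2, burst=11, C=20
  Priority 3, burst=4, C=24
  Priority 4, burst=3, C=27
  Priority 5, burst=9, C=36
Average turnaround = 116/5 = 23.2

23.2


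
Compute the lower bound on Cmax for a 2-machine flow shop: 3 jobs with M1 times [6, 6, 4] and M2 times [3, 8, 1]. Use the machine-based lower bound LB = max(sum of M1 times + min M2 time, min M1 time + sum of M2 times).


LB1 = sum(M1 times) + min(M2 times) = 16 + 1 = 17
LB2 = min(M1 times) + sum(M2 times) = 4 + 12 = 16
Lower bound = max(LB1, LB2) = max(17, 16) = 17

17


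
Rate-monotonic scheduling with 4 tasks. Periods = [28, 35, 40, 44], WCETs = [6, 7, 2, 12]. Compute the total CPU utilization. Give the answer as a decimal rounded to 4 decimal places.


Compute individual utilizations (exact fractions):
  Task 1: C/T = 6/28 = 3/14 (approx. 0.2143)
  Task 2: C/T = 7/35 = 1/5 (approx. 0.2)
  Task 3: C/T = 2/40 = 1/20 (approx. 0.05)
  Task 4: C/T = 12/44 = 3/11 (approx. 0.2727)
Total utilization U = 3/14 + 1/5 + 1/20 + 3/11 = 227/308
Rounded to 4 decimal places: U = 0.7370
RM (Liu & Layland) bound for 4 tasks = 0.756828; compare with U = 227/308 (approx. 0.737013)
U <= bound, so schedulable by RM sufficient condition.

0.7370


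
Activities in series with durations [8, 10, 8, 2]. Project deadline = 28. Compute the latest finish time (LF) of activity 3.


LF(activity 3) = deadline - sum of successor durations
Successors: activities 4 through 4 with durations [2]
Sum of successor durations = 2
LF = 28 - 2 = 26

26


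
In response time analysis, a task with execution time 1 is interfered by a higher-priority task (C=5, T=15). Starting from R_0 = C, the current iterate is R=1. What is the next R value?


R_next = C + ceil(R_prev / T_hp) * C_hp
ceil(1 / 15) = ceil(0.0667) = 1
Interference = 1 * 5 = 5
R_next = 1 + 5 = 6

6


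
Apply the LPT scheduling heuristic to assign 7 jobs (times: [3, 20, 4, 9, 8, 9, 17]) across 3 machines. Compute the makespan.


Sort jobs in decreasing order (LPT): [20, 17, 9, 9, 8, 4, 3]
Assign each job to the least loaded machine:
  Machine 1: jobs [20, 3], load = 23
  Machine 2: jobs [17, 8], load = 25
  Machine 3: jobs [9, 9, 4], load = 22
Makespan = max load = 25

25


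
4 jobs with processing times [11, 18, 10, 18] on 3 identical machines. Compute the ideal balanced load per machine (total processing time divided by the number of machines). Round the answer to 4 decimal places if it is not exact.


Total processing time = 11 + 18 + 10 + 18 = 57
Number of machines = 3
Ideal balanced load = 57 / 3 = 19.0

19.0


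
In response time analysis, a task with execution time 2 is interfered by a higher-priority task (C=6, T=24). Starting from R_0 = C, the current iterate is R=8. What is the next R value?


R_next = C + ceil(R_prev / T_hp) * C_hp
ceil(8 / 24) = ceil(0.3333) = 1
Interference = 1 * 6 = 6
R_next = 2 + 6 = 8
R_next = R_prev, so the iteration has converged (response time = 8).

8


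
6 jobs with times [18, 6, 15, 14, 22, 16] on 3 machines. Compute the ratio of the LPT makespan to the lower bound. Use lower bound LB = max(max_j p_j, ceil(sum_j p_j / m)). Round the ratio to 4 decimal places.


LPT order: [22, 18, 16, 15, 14, 6]
Machine loads after assignment: [28, 32, 31]
LPT makespan = 32
Lower bound = max(max_job, ceil(total/3)) = max(22, 31) = 31
Ratio = 32 / 31 = 1.0323

1.0323


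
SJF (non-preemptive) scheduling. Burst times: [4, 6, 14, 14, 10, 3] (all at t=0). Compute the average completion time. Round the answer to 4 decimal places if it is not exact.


SJF order (ascending): [3, 4, 6, 10, 14, 14]
Completion times:
  Job 1: burst=3, C=3
  Job 2: burst=4, C=7
  Job 3: burst=6, C=13
  Job 4: burst=10, C=23
  Job 5: burst=14, C=37
  Job 6: burst=14, C=51
Average completion = 134/6 = 22.3333

22.3333


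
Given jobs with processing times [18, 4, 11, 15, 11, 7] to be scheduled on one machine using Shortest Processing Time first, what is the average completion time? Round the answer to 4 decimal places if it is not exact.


Sort jobs by processing time (SPT order): [4, 7, 11, 11, 15, 18]
Compute completion times sequentially:
  Job 1: processing = 4, completes at 4
  Job 2: processing = 7, completes at 11
  Job 3: processing = 11, completes at 22
  Job 4: processing = 11, completes at 33
  Job 5: processing = 15, completes at 48
  Job 6: processing = 18, completes at 66
Sum of completion times = 184
Average completion time = 184/6 = 30.6667

30.6667


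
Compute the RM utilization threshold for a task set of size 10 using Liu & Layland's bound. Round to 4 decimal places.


Compute 2^(1/10) = 1.0717734625
Subtract 1: 1.0717734625 - 1 = 0.0717734625
Multiply by n: 10 * 0.0717734625 = 0.7177346250
Round to 4 dp: 0.7177

0.7177


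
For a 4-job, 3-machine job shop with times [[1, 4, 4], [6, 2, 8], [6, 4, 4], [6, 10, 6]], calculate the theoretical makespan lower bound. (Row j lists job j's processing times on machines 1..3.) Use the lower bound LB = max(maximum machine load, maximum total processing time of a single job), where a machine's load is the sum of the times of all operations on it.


Machine loads:
  Machine 1: 1 + 6 + 6 + 6 = 19
  Machine 2: 4 + 2 + 4 + 10 = 20
  Machine 3: 4 + 8 + 4 + 6 = 22
Max machine load = 22
Job totals:
  Job 1: 9
  Job 2: 16
  Job 3: 14
  Job 4: 22
Max job total = 22
Lower bound = max(22, 22) = 22

22


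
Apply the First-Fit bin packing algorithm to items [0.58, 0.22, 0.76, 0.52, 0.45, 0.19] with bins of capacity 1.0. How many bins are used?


Place items sequentially using First-Fit:
  Item 0.58 -> new Bin 1
  Item 0.22 -> Bin 1 (now 0.8)
  Item 0.76 -> new Bin 2
  Item 0.52 -> new Bin 3
  Item 0.45 -> Bin 3 (now 0.97)
  Item 0.19 -> Bin 1 (now 0.99)
Total bins used = 3

3


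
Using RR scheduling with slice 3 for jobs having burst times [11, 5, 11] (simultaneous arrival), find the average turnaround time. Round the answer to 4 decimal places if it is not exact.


Time quantum = 3
Execution trace:
  J1 runs 3 units, time = 3
  J2 runs 3 units, time = 6
  J3 runs 3 units, time = 9
  J1 runs 3 units, time = 12
  J2 runs 2 units, time = 14
  J3 runs 3 units, time = 17
  J1 runs 3 units, time = 20
  J3 runs 3 units, time = 23
  J1 runs 2 units, time = 25
  J3 runs 2 units, time = 27
Finish times: [25, 14, 27]
Average turnaround = 66/3 = 22.0

22.0


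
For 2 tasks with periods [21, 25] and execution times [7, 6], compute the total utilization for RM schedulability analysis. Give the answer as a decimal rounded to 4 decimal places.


Compute individual utilizations (exact fractions):
  Task 1: C/T = 7/21 = 1/3 (approx. 0.3333)
  Task 2: C/T = 6/25 (approx. 0.24)
Total utilization U = 1/3 + 6/25 = 43/75
Rounded to 4 decimal places: U = 0.5733
RM (Liu & Layland) bound for 2 tasks = 0.828427; compare with U = 43/75 (approx. 0.573333)
U <= bound, so schedulable by RM sufficient condition.

0.5733


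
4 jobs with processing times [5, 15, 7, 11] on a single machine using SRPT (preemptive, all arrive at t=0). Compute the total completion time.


Since all jobs arrive at t=0, SRPT equals SPT ordering.
SPT order: [5, 7, 11, 15]
Completion times:
  Job 1: p=5, C=5
  Job 2: p=7, C=12
  Job 3: p=11, C=23
  Job 4: p=15, C=38
Total completion time = 5 + 12 + 23 + 38 = 78

78


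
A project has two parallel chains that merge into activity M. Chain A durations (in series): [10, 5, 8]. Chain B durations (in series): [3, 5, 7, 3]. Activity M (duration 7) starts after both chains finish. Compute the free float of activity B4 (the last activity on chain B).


ES(B4) = sum of predecessors on chain B = 15
EF(B4) = ES + duration = 15 + 3 = 18
Successor of B4 is M. ES(M) = max(sum(A), sum(B)) = max(23, 18) = 23
Free float = ES(successor) - EF(current) = 23 - 18 = 5

5


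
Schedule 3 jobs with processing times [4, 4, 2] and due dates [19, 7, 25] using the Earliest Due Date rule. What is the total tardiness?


Sort by due date (EDD order): [(4, 7), (4, 19), (2, 25)]
Compute completion times and tardiness:
  Job 1: p=4, d=7, C=4, tardiness=max(0,4-7)=0
  Job 2: p=4, d=19, C=8, tardiness=max(0,8-19)=0
  Job 3: p=2, d=25, C=10, tardiness=max(0,10-25)=0
Total tardiness = 0

0


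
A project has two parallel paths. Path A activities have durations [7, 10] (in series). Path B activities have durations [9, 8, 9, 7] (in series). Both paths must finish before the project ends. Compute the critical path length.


Path A total = 7 + 10 = 17
Path B total = 9 + 8 + 9 + 7 = 33
Critical path = longest path = max(17, 33) = 33

33


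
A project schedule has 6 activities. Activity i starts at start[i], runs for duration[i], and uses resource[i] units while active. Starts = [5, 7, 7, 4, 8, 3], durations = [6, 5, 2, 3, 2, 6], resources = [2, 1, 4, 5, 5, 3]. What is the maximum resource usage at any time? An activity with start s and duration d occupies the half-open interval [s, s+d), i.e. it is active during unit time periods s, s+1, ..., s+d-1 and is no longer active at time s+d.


Each activity i is active on [start_i, start_i + duration_i).
Compute total resource usage per time slot:
  t=0: active resources = [], total = 0
  t=1: active resources = [], total = 0
  t=2: active resources = [], total = 0
  t=3: active resources = [3], total = 3
  t=4: active resources = [5, 3], total = 8
  t=5: active resources = [2, 5, 3], total = 10
  t=6: active resources = [2, 5, 3], total = 10
  t=7: active resources = [2, 1, 4, 3], total = 10
  t=8: active resources = [2, 1, 4, 5, 3], total = 15
  t=9: active resources = [2, 1, 5], total = 8
  t=10: active resources = [2, 1], total = 3
  t=11: active resources = [1], total = 1
Peak resource demand = 15

15


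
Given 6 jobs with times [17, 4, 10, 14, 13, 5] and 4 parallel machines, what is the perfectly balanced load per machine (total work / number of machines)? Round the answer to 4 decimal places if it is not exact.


Total processing time = 17 + 4 + 10 + 14 + 13 + 5 = 63
Number of machines = 4
Ideal balanced load = 63 / 4 = 15.75

15.75


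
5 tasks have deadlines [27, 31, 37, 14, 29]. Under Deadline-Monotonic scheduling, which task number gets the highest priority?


Sort tasks by relative deadline (ascending):
  Task 4: deadline = 14
  Task 1: deadline = 27
  Task 5: deadline = 29
  Task 2: deadline = 31
  Task 3: deadline = 37
Priority order (highest first): [4, 1, 5, 2, 3]
Highest priority task = 4

4


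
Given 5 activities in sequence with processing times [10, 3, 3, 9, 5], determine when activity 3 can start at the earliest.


Activity 3 starts after activities 1 through 2 complete.
Predecessor durations: [10, 3]
ES = 10 + 3 = 13

13


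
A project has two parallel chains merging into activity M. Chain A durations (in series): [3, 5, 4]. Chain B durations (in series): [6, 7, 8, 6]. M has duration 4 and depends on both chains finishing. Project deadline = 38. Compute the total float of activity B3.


Forward pass: ES(B3) = sum of predecessors on chain B = 13
EF = ES + duration = 13 + 8 = 21
Backward pass: LF(M) = deadline = 38; LS(M) = 38 - 4 = 34
LF(B3) = LS(M) - sum(successors on chain B) = 34 - 6 = 28
LS = LF - duration = 28 - 8 = 20
Total float = LS - ES = 20 - 13 = 7

7


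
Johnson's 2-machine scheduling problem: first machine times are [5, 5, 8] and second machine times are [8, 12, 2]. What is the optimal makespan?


Apply Johnson's rule:
  Group 1 (a <= b): [(1, 5, 8), (2, 5, 12)]
  Group 2 (a > b): [(3, 8, 2)]
Optimal job order: [1, 2, 3]
Schedule:
  Job 1: M1 done at 5, M2 done at 13
  Job 2: M1 done at 10, M2 done at 25
  Job 3: M1 done at 18, M2 done at 27
Makespan = 27

27


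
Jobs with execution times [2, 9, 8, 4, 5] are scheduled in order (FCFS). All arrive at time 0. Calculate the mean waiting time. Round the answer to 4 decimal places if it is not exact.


FCFS order (as given): [2, 9, 8, 4, 5]
Waiting times:
  Job 1: wait = 0
  Job 2: wait = 2
  Job 3: wait = 11
  Job 4: wait = 19
  Job 5: wait = 23
Sum of waiting times = 55
Average waiting time = 55/5 = 11.0

11.0


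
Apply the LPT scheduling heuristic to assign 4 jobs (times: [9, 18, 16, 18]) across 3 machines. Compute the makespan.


Sort jobs in decreasing order (LPT): [18, 18, 16, 9]
Assign each job to the least loaded machine:
  Machine 1: jobs [18], load = 18
  Machine 2: jobs [18], load = 18
  Machine 3: jobs [16, 9], load = 25
Makespan = max load = 25

25


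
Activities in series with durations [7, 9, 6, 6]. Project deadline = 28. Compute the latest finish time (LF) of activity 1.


LF(activity 1) = deadline - sum of successor durations
Successors: activities 2 through 4 with durations [9, 6, 6]
Sum of successor durations = 21
LF = 28 - 21 = 7

7


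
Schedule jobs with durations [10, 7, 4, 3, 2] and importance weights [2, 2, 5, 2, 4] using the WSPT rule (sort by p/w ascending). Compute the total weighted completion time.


Compute p/w ratios and sort ascending (WSPT): [(2, 4), (4, 5), (3, 2), (7, 2), (10, 2)]
Compute weighted completion times:
  Job (p=2,w=4): C=2, w*C=4*2=8
  Job (p=4,w=5): C=6, w*C=5*6=30
  Job (p=3,w=2): C=9, w*C=2*9=18
  Job (p=7,w=2): C=16, w*C=2*16=32
  Job (p=10,w=2): C=26, w*C=2*26=52
Total weighted completion time = 140

140


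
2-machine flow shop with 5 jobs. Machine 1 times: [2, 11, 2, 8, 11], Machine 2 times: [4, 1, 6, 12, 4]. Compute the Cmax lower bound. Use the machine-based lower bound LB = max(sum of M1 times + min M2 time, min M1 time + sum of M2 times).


LB1 = sum(M1 times) + min(M2 times) = 34 + 1 = 35
LB2 = min(M1 times) + sum(M2 times) = 2 + 27 = 29
Lower bound = max(LB1, LB2) = max(35, 29) = 35

35


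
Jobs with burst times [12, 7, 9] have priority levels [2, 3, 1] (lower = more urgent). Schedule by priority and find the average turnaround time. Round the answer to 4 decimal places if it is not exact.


Sort by priority (ascending = highest first):
Order: [(1, 9), (2, 12), (3, 7)]
Completion times:
  Priority 1, burst=9, C=9
  Priority 2, burst=12, C=21
  Priority 3, burst=7, C=28
Average turnaround = 58/3 = 19.3333

19.3333


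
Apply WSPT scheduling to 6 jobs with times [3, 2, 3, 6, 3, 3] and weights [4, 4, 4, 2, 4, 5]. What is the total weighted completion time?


Compute p/w ratios and sort ascending (WSPT): [(2, 4), (3, 5), (3, 4), (3, 4), (3, 4), (6, 2)]
Compute weighted completion times:
  Job (p=2,w=4): C=2, w*C=4*2=8
  Job (p=3,w=5): C=5, w*C=5*5=25
  Job (p=3,w=4): C=8, w*C=4*8=32
  Job (p=3,w=4): C=11, w*C=4*11=44
  Job (p=3,w=4): C=14, w*C=4*14=56
  Job (p=6,w=2): C=20, w*C=2*20=40
Total weighted completion time = 205

205


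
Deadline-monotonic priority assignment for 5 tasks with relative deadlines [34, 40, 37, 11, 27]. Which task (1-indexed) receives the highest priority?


Sort tasks by relative deadline (ascending):
  Task 4: deadline = 11
  Task 5: deadline = 27
  Task 1: deadline = 34
  Task 3: deadline = 37
  Task 2: deadline = 40
Priority order (highest first): [4, 5, 1, 3, 2]
Highest priority task = 4

4


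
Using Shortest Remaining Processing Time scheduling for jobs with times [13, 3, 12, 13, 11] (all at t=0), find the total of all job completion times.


Since all jobs arrive at t=0, SRPT equals SPT ordering.
SPT order: [3, 11, 12, 13, 13]
Completion times:
  Job 1: p=3, C=3
  Job 2: p=11, C=14
  Job 3: p=12, C=26
  Job 4: p=13, C=39
  Job 5: p=13, C=52
Total completion time = 3 + 14 + 26 + 39 + 52 = 134

134


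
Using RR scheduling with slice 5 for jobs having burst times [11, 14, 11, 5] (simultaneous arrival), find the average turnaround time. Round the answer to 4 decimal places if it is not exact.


Time quantum = 5
Execution trace:
  J1 runs 5 units, time = 5
  J2 runs 5 units, time = 10
  J3 runs 5 units, time = 15
  J4 runs 5 units, time = 20
  J1 runs 5 units, time = 25
  J2 runs 5 units, time = 30
  J3 runs 5 units, time = 35
  J1 runs 1 units, time = 36
  J2 runs 4 units, time = 40
  J3 runs 1 units, time = 41
Finish times: [36, 40, 41, 20]
Average turnaround = 137/4 = 34.25

34.25


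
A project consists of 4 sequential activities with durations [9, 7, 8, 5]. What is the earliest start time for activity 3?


Activity 3 starts after activities 1 through 2 complete.
Predecessor durations: [9, 7]
ES = 9 + 7 = 16

16


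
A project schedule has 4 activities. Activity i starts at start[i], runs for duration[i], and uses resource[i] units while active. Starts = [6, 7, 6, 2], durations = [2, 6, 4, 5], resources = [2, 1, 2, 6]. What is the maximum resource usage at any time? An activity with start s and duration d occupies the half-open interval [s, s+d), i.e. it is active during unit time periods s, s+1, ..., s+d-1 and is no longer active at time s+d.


Each activity i is active on [start_i, start_i + duration_i).
Compute total resource usage per time slot:
  t=0: active resources = [], total = 0
  t=1: active resources = [], total = 0
  t=2: active resources = [6], total = 6
  t=3: active resources = [6], total = 6
  t=4: active resources = [6], total = 6
  t=5: active resources = [6], total = 6
  t=6: active resources = [2, 2, 6], total = 10
  t=7: active resources = [2, 1, 2], total = 5
  t=8: active resources = [1, 2], total = 3
  t=9: active resources = [1, 2], total = 3
  t=10: active resources = [1], total = 1
  t=11: active resources = [1], total = 1
  t=12: active resources = [1], total = 1
Peak resource demand = 10

10


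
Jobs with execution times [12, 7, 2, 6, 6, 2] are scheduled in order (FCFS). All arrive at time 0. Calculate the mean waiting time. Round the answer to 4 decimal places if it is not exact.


FCFS order (as given): [12, 7, 2, 6, 6, 2]
Waiting times:
  Job 1: wait = 0
  Job 2: wait = 12
  Job 3: wait = 19
  Job 4: wait = 21
  Job 5: wait = 27
  Job 6: wait = 33
Sum of waiting times = 112
Average waiting time = 112/6 = 18.6667

18.6667


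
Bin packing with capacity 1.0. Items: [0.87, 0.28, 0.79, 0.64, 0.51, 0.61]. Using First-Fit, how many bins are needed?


Place items sequentially using First-Fit:
  Item 0.87 -> new Bin 1
  Item 0.28 -> new Bin 2
  Item 0.79 -> new Bin 3
  Item 0.64 -> Bin 2 (now 0.92)
  Item 0.51 -> new Bin 4
  Item 0.61 -> new Bin 5
Total bins used = 5

5


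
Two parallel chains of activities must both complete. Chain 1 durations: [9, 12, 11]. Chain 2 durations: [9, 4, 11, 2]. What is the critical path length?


Path A total = 9 + 12 + 11 = 32
Path B total = 9 + 4 + 11 + 2 = 26
Critical path = longest path = max(32, 26) = 32

32


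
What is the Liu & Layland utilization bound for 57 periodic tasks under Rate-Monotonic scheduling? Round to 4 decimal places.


Compute 2^(1/57) = 1.0122347161
Subtract 1: 1.0122347161 - 1 = 0.0122347161
Multiply by n: 57 * 0.0122347161 = 0.6973788177
Round to 4 dp: 0.6974

0.6974


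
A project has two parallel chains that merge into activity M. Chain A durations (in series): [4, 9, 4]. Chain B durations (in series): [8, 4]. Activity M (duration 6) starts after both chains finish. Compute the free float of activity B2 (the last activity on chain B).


ES(B2) = sum of predecessors on chain B = 8
EF(B2) = ES + duration = 8 + 4 = 12
Successor of B2 is M. ES(M) = max(sum(A), sum(B)) = max(17, 12) = 17
Free float = ES(successor) - EF(current) = 17 - 12 = 5

5


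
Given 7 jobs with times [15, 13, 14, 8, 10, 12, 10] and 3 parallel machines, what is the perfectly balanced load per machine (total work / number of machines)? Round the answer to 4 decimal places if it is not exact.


Total processing time = 15 + 13 + 14 + 8 + 10 + 12 + 10 = 82
Number of machines = 3
Ideal balanced load = 82 / 3 = 27.3333

27.3333


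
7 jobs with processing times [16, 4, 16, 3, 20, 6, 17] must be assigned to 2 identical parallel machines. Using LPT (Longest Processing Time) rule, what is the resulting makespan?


Sort jobs in decreasing order (LPT): [20, 17, 16, 16, 6, 4, 3]
Assign each job to the least loaded machine:
  Machine 1: jobs [20, 16, 4], load = 40
  Machine 2: jobs [17, 16, 6, 3], load = 42
Makespan = max load = 42

42


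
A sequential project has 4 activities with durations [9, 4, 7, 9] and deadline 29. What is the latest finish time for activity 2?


LF(activity 2) = deadline - sum of successor durations
Successors: activities 3 through 4 with durations [7, 9]
Sum of successor durations = 16
LF = 29 - 16 = 13

13


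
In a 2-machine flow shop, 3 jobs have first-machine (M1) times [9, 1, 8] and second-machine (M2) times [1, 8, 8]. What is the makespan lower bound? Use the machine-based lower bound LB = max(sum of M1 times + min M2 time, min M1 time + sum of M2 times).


LB1 = sum(M1 times) + min(M2 times) = 18 + 1 = 19
LB2 = min(M1 times) + sum(M2 times) = 1 + 17 = 18
Lower bound = max(LB1, LB2) = max(19, 18) = 19

19
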